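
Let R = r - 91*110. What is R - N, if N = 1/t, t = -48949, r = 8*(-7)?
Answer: -492720633/48949 ≈ -10066.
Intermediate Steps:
r = -56
N = -1/48949 (N = 1/(-48949) = -1/48949 ≈ -2.0429e-5)
R = -10066 (R = -56 - 91*110 = -56 - 10010 = -10066)
R - N = -10066 - 1*(-1/48949) = -10066 + 1/48949 = -492720633/48949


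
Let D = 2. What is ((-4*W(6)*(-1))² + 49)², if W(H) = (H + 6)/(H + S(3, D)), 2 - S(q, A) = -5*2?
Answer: 255025/81 ≈ 3148.5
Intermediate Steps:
S(q, A) = 12 (S(q, A) = 2 - (-5)*2 = 2 - 1*(-10) = 2 + 10 = 12)
W(H) = (6 + H)/(12 + H) (W(H) = (H + 6)/(H + 12) = (6 + H)/(12 + H))
((-4*W(6)*(-1))² + 49)² = ((-4*(6 + 6)/(12 + 6)*(-1))² + 49)² = ((-4*12/18*(-1))² + 49)² = ((-2*12/9*(-1))² + 49)² = ((-4*⅔*(-1))² + 49)² = ((-8/3*(-1))² + 49)² = ((8/3)² + 49)² = (64/9 + 49)² = (505/9)² = 255025/81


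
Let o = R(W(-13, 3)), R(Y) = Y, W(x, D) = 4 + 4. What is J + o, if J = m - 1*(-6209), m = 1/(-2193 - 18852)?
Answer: 130836764/21045 ≈ 6217.0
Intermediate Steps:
W(x, D) = 8
m = -1/21045 (m = 1/(-21045) = -1/21045 ≈ -4.7517e-5)
J = 130668404/21045 (J = -1/21045 - 1*(-6209) = -1/21045 + 6209 = 130668404/21045 ≈ 6209.0)
o = 8
J + o = 130668404/21045 + 8 = 130836764/21045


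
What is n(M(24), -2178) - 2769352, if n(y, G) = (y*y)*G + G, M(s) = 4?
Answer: -2806378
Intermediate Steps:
n(y, G) = G + G*y² (n(y, G) = y²*G + G = G*y² + G = G + G*y²)
n(M(24), -2178) - 2769352 = -2178*(1 + 4²) - 2769352 = -2178*(1 + 16) - 2769352 = -2178*17 - 2769352 = -37026 - 2769352 = -2806378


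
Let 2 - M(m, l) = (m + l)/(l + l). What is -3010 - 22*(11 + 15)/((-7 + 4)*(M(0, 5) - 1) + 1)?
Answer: -1866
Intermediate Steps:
M(m, l) = 2 - (l + m)/(2*l) (M(m, l) = 2 - (m + l)/(l + l) = 2 - (l + m)/(2*l))
-3010 - 22*(11 + 15)/((-7 + 4)*(M(0, 5) - 1) + 1) = -3010 - 22*(11 + 15)/((-7 + 4)*((½)*(-1*0 + 3*5)/5 - 1) + 1) = -3010 - 572/(-3*((½)*(⅕)*(0 + 15) - 1) + 1) = -3010 - 572/(-3*((½)*(⅕)*15 - 1) + 1) = -3010 - 572/(-3*(3/2 - 1) + 1) = -3010 - 572/(-3*½ + 1) = -3010 - 572/(-3/2 + 1) = -3010 - 572/(-½) = -3010 - 572*(-2) = -3010 - 22*(-52) = -3010 + 1144 = -1866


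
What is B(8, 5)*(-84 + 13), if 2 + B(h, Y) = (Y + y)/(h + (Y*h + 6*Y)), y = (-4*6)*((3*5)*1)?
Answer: 36281/78 ≈ 465.14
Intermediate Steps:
y = -360 ≈ -360.00
B(h, Y) = -2 + (-360 + Y)/(h + 6*Y + Y*h) (B(h, Y) = -2 + (Y - 360)/(h + (Y*h + 6*Y)) = -2 + (-360 + Y)/(h + (6*Y + Y*h)) = -2 + (-360 + Y)/(h + 6*Y + Y*h))
B(8, 5)*(-84 + 13) = ((-360 - 11*5 - 2*8 - 2*5*8)/(8 + 6*5 + 5*8))*(-84 + 13) = ((-360 - 55 - 16 - 80)/(8 + 30 + 40))*(-71) = (-511/78)*(-71) = ((1/78)*(-511))*(-71) = -511/78*(-71) = 36281/78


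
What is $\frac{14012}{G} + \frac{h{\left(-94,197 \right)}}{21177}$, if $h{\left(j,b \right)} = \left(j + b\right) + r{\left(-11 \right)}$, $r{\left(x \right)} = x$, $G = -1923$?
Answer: $- \frac{98851736}{13574457} \approx -7.2822$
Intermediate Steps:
$h{\left(j,b \right)} = -11 + b + j$ ($h{\left(j,b \right)} = \left(j + b\right) - 11 = \left(b + j\right) - 11 = -11 + b + j$)
$\frac{14012}{G} + \frac{h{\left(-94,197 \right)}}{21177} = \frac{14012}{-1923} + \frac{-11 + 197 - 94}{21177} = 14012 \left(- \frac{1}{1923}\right) + 92 \cdot \frac{1}{21177} = - \frac{14012}{1923} + \frac{92}{21177} = - \frac{98851736}{13574457}$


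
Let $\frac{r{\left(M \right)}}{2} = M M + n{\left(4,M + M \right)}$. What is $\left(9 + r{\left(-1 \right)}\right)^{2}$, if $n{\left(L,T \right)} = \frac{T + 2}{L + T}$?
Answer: $121$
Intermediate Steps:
$n{\left(L,T \right)} = \frac{2 + T}{L + T}$
$r{\left(M \right)} = 2 M^{2} + \frac{2 \left(2 + 2 M\right)}{4 + 2 M}$ ($r{\left(M \right)} = 2 \left(M M + \frac{2 + \left(M + M\right)}{4 + \left(M + M\right)}\right) = 2 \left(M^{2} + \frac{2 + 2 M}{4 + 2 M}\right) = 2 M^{2} + \frac{2 \left(2 + 2 M\right)}{4 + 2 M}$)
$\left(9 + r{\left(-1 \right)}\right)^{2} = \left(9 + \frac{2 \left(1 - 1 + \left(-1\right)^{2} \left(2 - 1\right)\right)}{2 - 1}\right)^{2} = \left(9 + \frac{2 \left(1 - 1 + 1 \cdot 1\right)}{1}\right)^{2} = \left(9 + 2 \cdot 1 \left(1 - 1 + 1\right)\right)^{2} = \left(9 + 2 \cdot 1 \cdot 1\right)^{2} = \left(9 + 2\right)^{2} = 11^{2} = 121$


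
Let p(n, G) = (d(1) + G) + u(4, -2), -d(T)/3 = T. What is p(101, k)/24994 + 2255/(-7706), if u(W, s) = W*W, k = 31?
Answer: -28011203/96301882 ≈ -0.29087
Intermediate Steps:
d(T) = -3*T
u(W, s) = W²
p(n, G) = 13 + G (p(n, G) = (-3*1 + G) + 4² = (-3 + G) + 16 = 13 + G)
p(101, k)/24994 + 2255/(-7706) = (13 + 31)/24994 + 2255/(-7706) = 44*(1/24994) + 2255*(-1/7706) = 22/12497 - 2255/7706 = -28011203/96301882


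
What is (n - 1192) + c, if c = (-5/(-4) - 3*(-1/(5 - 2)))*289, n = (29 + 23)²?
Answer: 8649/4 ≈ 2162.3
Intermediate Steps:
n = 2704 (n = 52² = 2704)
c = 2601/4 (c = (-5*(-¼) - 3/(3*(-1)))*289 = (5/4 - 3/(-3))*289 = (5/4 - 3*(-⅓))*289 = (5/4 + 1)*289 = (9/4)*289 = 2601/4 ≈ 650.25)
(n - 1192) + c = (2704 - 1192) + 2601/4 = 1512 + 2601/4 = 8649/4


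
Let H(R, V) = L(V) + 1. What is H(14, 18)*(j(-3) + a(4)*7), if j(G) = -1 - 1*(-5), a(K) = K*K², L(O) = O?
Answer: 8588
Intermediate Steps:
H(R, V) = 1 + V (H(R, V) = V + 1 = 1 + V)
a(K) = K³
j(G) = 4 (j(G) = -1 + 5 = 4)
H(14, 18)*(j(-3) + a(4)*7) = (1 + 18)*(4 + 4³*7) = 19*(4 + 64*7) = 19*(4 + 448) = 19*452 = 8588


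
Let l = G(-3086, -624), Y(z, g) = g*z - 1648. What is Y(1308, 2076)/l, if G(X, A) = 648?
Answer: 339220/81 ≈ 4187.9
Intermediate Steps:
Y(z, g) = -1648 + g*z
l = 648
Y(1308, 2076)/l = (-1648 + 2076*1308)/648 = (-1648 + 2715408)*(1/648) = 2713760*(1/648) = 339220/81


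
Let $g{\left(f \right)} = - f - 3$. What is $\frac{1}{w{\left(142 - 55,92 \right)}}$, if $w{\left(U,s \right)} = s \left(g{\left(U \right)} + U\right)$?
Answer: $- \frac{1}{276} \approx -0.0036232$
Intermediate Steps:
$g{\left(f \right)} = -3 - f$
$w{\left(U,s \right)} = - 3 s$ ($w{\left(U,s \right)} = s \left(\left(-3 - U\right) + U\right) = s \left(-3\right) = - 3 s$)
$\frac{1}{w{\left(142 - 55,92 \right)}} = \frac{1}{\left(-3\right) 92} = \frac{1}{-276} = - \frac{1}{276}$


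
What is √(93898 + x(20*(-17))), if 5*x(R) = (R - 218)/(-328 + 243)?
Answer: 2*√169605634/85 ≈ 306.43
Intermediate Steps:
x(R) = 218/425 - R/425 (x(R) = ((R - 218)/(-328 + 243))/5 = ((-218 + R)/(-85))/5 = ((-218 + R)*(-1/85))/5 = (218/85 - R/85)/5 = 218/425 - R/425)
√(93898 + x(20*(-17))) = √(93898 + (218/425 - 4*(-17)/85)) = √(93898 + (218/425 - 1/425*(-340))) = √(93898 + (218/425 + ⅘)) = √(93898 + 558/425) = √(39907208/425) = 2*√169605634/85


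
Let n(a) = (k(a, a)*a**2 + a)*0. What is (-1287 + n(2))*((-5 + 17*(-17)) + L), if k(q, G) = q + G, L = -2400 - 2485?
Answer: 6665373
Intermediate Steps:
L = -4885
k(q, G) = G + q
n(a) = 0 (n(a) = ((a + a)*a**2 + a)*0 = ((2*a)*a**2 + a)*0 = (2*a**3 + a)*0 = (a + 2*a**3)*0 = 0)
(-1287 + n(2))*((-5 + 17*(-17)) + L) = (-1287 + 0)*((-5 + 17*(-17)) - 4885) = -1287*((-5 - 289) - 4885) = -1287*(-294 - 4885) = -1287*(-5179) = 6665373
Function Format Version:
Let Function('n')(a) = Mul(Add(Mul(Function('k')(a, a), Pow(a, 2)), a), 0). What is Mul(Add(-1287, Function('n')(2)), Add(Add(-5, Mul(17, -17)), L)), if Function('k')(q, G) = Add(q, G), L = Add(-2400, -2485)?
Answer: 6665373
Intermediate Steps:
L = -4885
Function('k')(q, G) = Add(G, q)
Function('n')(a) = 0 (Function('n')(a) = Mul(Add(Mul(Add(a, a), Pow(a, 2)), a), 0) = Mul(Add(Mul(Mul(2, a), Pow(a, 2)), a), 0) = Mul(Add(Mul(2, Pow(a, 3)), a), 0) = Mul(Add(a, Mul(2, Pow(a, 3))), 0) = 0)
Mul(Add(-1287, Function('n')(2)), Add(Add(-5, Mul(17, -17)), L)) = Mul(Add(-1287, 0), Add(Add(-5, Mul(17, -17)), -4885)) = Mul(-1287, Add(Add(-5, -289), -4885)) = Mul(-1287, Add(-294, -4885)) = Mul(-1287, -5179) = 6665373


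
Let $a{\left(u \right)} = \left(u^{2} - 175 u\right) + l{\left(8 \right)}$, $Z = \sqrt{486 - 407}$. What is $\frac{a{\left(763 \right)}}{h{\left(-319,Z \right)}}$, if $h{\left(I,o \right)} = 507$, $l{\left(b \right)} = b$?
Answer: $\frac{448652}{507} \approx 884.92$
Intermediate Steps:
$Z = \sqrt{79} \approx 8.8882$
$a{\left(u \right)} = 8 + u^{2} - 175 u$ ($a{\left(u \right)} = \left(u^{2} - 175 u\right) + 8 = 8 + u^{2} - 175 u$)
$\frac{a{\left(763 \right)}}{h{\left(-319,Z \right)}} = \frac{8 + 763^{2} - 133525}{507} = \left(8 + 582169 - 133525\right) \frac{1}{507} = 448652 \cdot \frac{1}{507} = \frac{448652}{507}$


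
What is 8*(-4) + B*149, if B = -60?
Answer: -8972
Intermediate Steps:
8*(-4) + B*149 = 8*(-4) - 60*149 = -32 - 8940 = -8972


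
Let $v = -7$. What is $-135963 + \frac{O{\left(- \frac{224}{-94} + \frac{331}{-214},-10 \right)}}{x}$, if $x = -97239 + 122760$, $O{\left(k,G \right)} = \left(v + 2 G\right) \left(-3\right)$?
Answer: $- \frac{1156637214}{8507} \approx -1.3596 \cdot 10^{5}$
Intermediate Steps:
$O{\left(k,G \right)} = 21 - 6 G$ ($O{\left(k,G \right)} = \left(-7 + 2 G\right) \left(-3\right) = 21 - 6 G$)
$x = 25521$
$-135963 + \frac{O{\left(- \frac{224}{-94} + \frac{331}{-214},-10 \right)}}{x} = -135963 + \frac{21 - -60}{25521} = -135963 + \left(21 + 60\right) \frac{1}{25521} = -135963 + 81 \cdot \frac{1}{25521} = -135963 + \frac{27}{8507} = - \frac{1156637214}{8507}$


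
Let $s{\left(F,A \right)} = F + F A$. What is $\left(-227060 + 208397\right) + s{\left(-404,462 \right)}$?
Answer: $-205715$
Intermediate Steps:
$s{\left(F,A \right)} = F + A F$
$\left(-227060 + 208397\right) + s{\left(-404,462 \right)} = \left(-227060 + 208397\right) - 404 \left(1 + 462\right) = -18663 - 187052 = -205715$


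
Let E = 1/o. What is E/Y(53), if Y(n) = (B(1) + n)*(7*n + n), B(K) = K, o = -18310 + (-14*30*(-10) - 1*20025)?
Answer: -1/781554960 ≈ -1.2795e-9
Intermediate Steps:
o = -34135 (o = -18310 + (-420*(-10) - 20025) = -18310 + (4200 - 20025) = -18310 - 15825 = -34135)
Y(n) = 8*n*(1 + n) (Y(n) = (1 + n)*(7*n + n) = (1 + n)*(8*n) = 8*n*(1 + n))
E = -1/34135 (E = 1/(-34135) = -1/34135 ≈ -2.9295e-5)
E/Y(53) = -1/(424*(1 + 53))/34135 = -1/(34135*(8*53*54)) = -1/34135/22896 = -1/34135*1/22896 = -1/781554960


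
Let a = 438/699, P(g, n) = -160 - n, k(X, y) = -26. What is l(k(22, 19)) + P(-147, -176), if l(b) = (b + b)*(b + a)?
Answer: 311152/233 ≈ 1335.4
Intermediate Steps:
a = 146/233 (a = 438*(1/699) = 146/233 ≈ 0.62661)
l(b) = 2*b*(146/233 + b) (l(b) = (b + b)*(b + 146/233) = (2*b)*(146/233 + b) = 2*b*(146/233 + b))
l(k(22, 19)) + P(-147, -176) = (2/233)*(-26)*(146 + 233*(-26)) + (-160 - 1*(-176)) = (2/233)*(-26)*(146 - 6058) + (-160 + 176) = (2/233)*(-26)*(-5912) + 16 = 307424/233 + 16 = 311152/233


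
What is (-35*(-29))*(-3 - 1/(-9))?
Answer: -26390/9 ≈ -2932.2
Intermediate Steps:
(-35*(-29))*(-3 - 1/(-9)) = 1015*(-3 - 1*(-1/9)) = 1015*(-3 + 1/9) = 1015*(-26/9) = -26390/9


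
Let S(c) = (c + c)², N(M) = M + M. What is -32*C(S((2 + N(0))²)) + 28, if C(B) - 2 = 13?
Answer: -452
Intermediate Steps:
N(M) = 2*M
S(c) = 4*c² (S(c) = (2*c)² = 4*c²)
C(B) = 15 (C(B) = 2 + 13 = 15)
-32*C(S((2 + N(0))²)) + 28 = -32*15 + 28 = -480 + 28 = -452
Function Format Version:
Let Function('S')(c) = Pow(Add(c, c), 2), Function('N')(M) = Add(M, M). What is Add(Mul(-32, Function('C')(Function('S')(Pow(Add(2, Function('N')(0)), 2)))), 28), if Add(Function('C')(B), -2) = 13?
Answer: -452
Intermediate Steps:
Function('N')(M) = Mul(2, M)
Function('S')(c) = Mul(4, Pow(c, 2)) (Function('S')(c) = Pow(Mul(2, c), 2) = Mul(4, Pow(c, 2)))
Function('C')(B) = 15 (Function('C')(B) = Add(2, 13) = 15)
Add(Mul(-32, Function('C')(Function('S')(Pow(Add(2, Function('N')(0)), 2)))), 28) = Add(Mul(-32, 15), 28) = Add(-480, 28) = -452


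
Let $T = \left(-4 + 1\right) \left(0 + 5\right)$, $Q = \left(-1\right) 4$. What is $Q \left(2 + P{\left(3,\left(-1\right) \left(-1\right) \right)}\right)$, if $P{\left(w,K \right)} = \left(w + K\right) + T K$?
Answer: $36$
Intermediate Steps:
$Q = -4$
$T = -15$ ($T = \left(-3\right) 5 = -15$)
$P{\left(w,K \right)} = w - 14 K$ ($P{\left(w,K \right)} = \left(w + K\right) - 15 K = \left(K + w\right) - 15 K = w - 14 K$)
$Q \left(2 + P{\left(3,\left(-1\right) \left(-1\right) \right)}\right) = - 4 \left(2 + \left(3 - 14 \left(\left(-1\right) \left(-1\right)\right)\right)\right) = - 4 \left(2 + \left(3 - 14\right)\right) = - 4 \left(2 - 11\right) = \left(-4\right) \left(-9\right) = 36$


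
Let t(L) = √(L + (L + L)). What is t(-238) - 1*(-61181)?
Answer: 61181 + I*√714 ≈ 61181.0 + 26.721*I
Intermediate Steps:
t(L) = √3*√L (t(L) = √(L + 2*L) = √(3*L) = √3*√L)
t(-238) - 1*(-61181) = √3*√(-238) - 1*(-61181) = √3*(I*√238) + 61181 = I*√714 + 61181 = 61181 + I*√714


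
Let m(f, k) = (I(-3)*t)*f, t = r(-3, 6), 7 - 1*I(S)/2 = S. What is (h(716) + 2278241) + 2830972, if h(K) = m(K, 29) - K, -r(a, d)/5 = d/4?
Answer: 5001097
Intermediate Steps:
I(S) = 14 - 2*S
r(a, d) = -5*d/4
t = -15/2 (t = -5/4*6 = -15/2 ≈ -7.5000)
m(f, k) = -150*f (m(f, k) = ((14 - 2*(-3))*(-15/2))*f = ((14 + 6)*(-15/2))*f = (20*(-15/2))*f = -150*f)
h(K) = -151*K (h(K) = -150*K - K = -151*K)
(h(716) + 2278241) + 2830972 = (-151*716 + 2278241) + 2830972 = (-108116 + 2278241) + 2830972 = 2170125 + 2830972 = 5001097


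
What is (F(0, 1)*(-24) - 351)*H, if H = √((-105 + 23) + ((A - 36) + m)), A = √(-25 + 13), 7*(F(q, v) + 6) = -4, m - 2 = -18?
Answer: -1353*√(-134 + 2*I*√3)/7 ≈ -28.918 - 2237.6*I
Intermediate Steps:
m = -16 (m = 2 - 18 = -16)
F(q, v) = -46/7 (F(q, v) = -6 + (⅐)*(-4) = -6 - 4/7 = -46/7)
A = 2*I*√3 (A = √(-12) = 2*I*√3 ≈ 3.4641*I)
H = √(-134 + 2*I*√3) (H = √((-105 + 23) + ((2*I*√3 - 36) - 16)) = √(-82 + ((-36 + 2*I*√3) - 16)) = √(-82 + (-52 + 2*I*√3)) = √(-134 + 2*I*√3) ≈ 0.1496 + 11.577*I)
(F(0, 1)*(-24) - 351)*H = (-46/7*(-24) - 351)*√(-134 + 2*I*√3) = (1104/7 - 351)*√(-134 + 2*I*√3) = -1353*√(-134 + 2*I*√3)/7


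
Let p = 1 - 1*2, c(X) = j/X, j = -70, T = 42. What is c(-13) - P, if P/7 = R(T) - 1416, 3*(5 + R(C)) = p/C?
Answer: 2328871/234 ≈ 9952.4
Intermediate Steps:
c(X) = -70/X
p = -1 (p = 1 - 2 = -1)
R(C) = -5 - 1/(3*C) (R(C) = -5 + (-1/C)/3 = -5 - 1/(3*C))
P = -179047/18 (P = 7*((-5 - 1/3/42) - 1416) = 7*((-5 - 1/3*1/42) - 1416) = 7*((-5 - 1/126) - 1416) = 7*(-631/126 - 1416) = 7*(-179047/126) = -179047/18 ≈ -9947.1)
c(-13) - P = -70/(-13) - 1*(-179047/18) = -70*(-1/13) + 179047/18 = 70/13 + 179047/18 = 2328871/234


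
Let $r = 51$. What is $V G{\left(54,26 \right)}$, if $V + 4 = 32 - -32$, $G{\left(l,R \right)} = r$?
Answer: $3060$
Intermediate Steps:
$G{\left(l,R \right)} = 51$
$V = 60$ ($V = -4 + \left(32 - -32\right) = -4 + \left(32 + 32\right) = -4 + 64 = 60$)
$V G{\left(54,26 \right)} = 60 \cdot 51 = 3060$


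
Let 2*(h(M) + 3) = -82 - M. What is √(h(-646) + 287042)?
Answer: √287321 ≈ 536.02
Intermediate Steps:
h(M) = -44 - M/2 (h(M) = -3 + (-82 - M)/2 = -3 + (-41 - M/2) = -44 - M/2)
√(h(-646) + 287042) = √((-44 - ½*(-646)) + 287042) = √((-44 + 323) + 287042) = √(279 + 287042) = √287321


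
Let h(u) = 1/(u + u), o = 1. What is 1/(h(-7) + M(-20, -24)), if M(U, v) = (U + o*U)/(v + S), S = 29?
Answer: -14/113 ≈ -0.12389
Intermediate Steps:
M(U, v) = 2*U/(29 + v) (M(U, v) = (U + 1*U)/(v + 29) = (U + U)/(29 + v) = (2*U)/(29 + v) = 2*U/(29 + v))
h(u) = 1/(2*u)
1/(h(-7) + M(-20, -24)) = 1/((1/2)/(-7) + 2*(-20)/(29 - 24)) = 1/((1/2)*(-1/7) + 2*(-20)/5) = 1/(-1/14 + 2*(-20)*(1/5)) = 1/(-1/14 - 8) = 1/(-113/14) = -14/113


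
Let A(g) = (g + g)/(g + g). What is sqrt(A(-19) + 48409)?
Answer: sqrt(48410) ≈ 220.02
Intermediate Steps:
A(g) = 1 (A(g) = (2*g)/((2*g)) = (2*g)*(1/(2*g)) = 1)
sqrt(A(-19) + 48409) = sqrt(1 + 48409) = sqrt(48410)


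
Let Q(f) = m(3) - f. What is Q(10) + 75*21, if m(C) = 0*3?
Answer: 1565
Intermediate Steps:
m(C) = 0
Q(f) = -f (Q(f) = 0 - f = -f)
Q(10) + 75*21 = -1*10 + 75*21 = -10 + 1575 = 1565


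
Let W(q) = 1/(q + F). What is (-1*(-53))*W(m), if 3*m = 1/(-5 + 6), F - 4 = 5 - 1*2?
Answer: 159/22 ≈ 7.2273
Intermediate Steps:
F = 7 (F = 4 + (5 - 1*2) = 4 + (5 - 2) = 4 + 3 = 7)
m = ⅓ (m = 1/(3*(-5 + 6)) = (⅓)/1 = (⅓)*1 = ⅓ ≈ 0.33333)
W(q) = 1/(7 + q) (W(q) = 1/(q + 7) = 1/(7 + q))
(-1*(-53))*W(m) = (-1*(-53))/(7 + ⅓) = 53/(22/3) = 53*(3/22) = 159/22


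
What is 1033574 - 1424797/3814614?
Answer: 3942684425639/3814614 ≈ 1.0336e+6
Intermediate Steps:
1033574 - 1424797/3814614 = 3942684425639/3814614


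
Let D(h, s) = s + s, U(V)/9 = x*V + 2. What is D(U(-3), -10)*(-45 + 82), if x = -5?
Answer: -740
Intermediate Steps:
U(V) = 18 - 45*V (U(V) = 9*(-5*V + 2) = 9*(2 - 5*V) = 18 - 45*V)
D(h, s) = 2*s
D(U(-3), -10)*(-45 + 82) = (2*(-10))*(-45 + 82) = -20*37 = -740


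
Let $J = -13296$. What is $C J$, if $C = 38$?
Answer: $-505248$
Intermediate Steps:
$C J = 38 \left(-13296\right) = -505248$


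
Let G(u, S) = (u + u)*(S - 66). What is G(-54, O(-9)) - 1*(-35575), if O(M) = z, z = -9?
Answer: 43675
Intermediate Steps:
O(M) = -9
G(u, S) = 2*u*(-66 + S) (G(u, S) = (2*u)*(-66 + S) = 2*u*(-66 + S))
G(-54, O(-9)) - 1*(-35575) = 2*(-54)*(-66 - 9) - 1*(-35575) = 2*(-54)*(-75) + 35575 = 8100 + 35575 = 43675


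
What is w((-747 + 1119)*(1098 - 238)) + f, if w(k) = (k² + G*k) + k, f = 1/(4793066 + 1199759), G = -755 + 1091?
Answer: 614004590395518001/5992825 ≈ 1.0246e+11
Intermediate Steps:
G = 336
f = 1/5992825 ≈ 1.6687e-7
w(k) = k² + 337*k (w(k) = (k² + 336*k) + k = k² + 337*k)
w((-747 + 1119)*(1098 - 238)) + f = ((-747 + 1119)*(1098 - 238))*(337 + (-747 + 1119)*(1098 - 238)) + 1/5992825 = (372*860)*(337 + 372*860) + 1/5992825 = 319920*(337 + 319920) + 1/5992825 = 319920*320257 + 1/5992825 = 102456619440 + 1/5992825 = 614004590395518001/5992825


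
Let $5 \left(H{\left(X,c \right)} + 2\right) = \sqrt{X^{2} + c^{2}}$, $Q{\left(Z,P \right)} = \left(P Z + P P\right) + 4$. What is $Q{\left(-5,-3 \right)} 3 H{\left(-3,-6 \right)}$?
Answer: $-168 + \frac{252 \sqrt{5}}{5} \approx -55.302$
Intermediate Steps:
$Q{\left(Z,P \right)} = 4 + P^{2} + P Z$ ($Q{\left(Z,P \right)} = \left(P Z + P^{2}\right) + 4 = \left(P^{2} + P Z\right) + 4 = 4 + P^{2} + P Z$)
$H{\left(X,c \right)} = -2 + \frac{\sqrt{X^{2} + c^{2}}}{5}$
$Q{\left(-5,-3 \right)} 3 H{\left(-3,-6 \right)} = \left(4 + \left(-3\right)^{2} - -15\right) 3 \left(-2 + \frac{\sqrt{\left(-3\right)^{2} + \left(-6\right)^{2}}}{5}\right) = \left(4 + 9 + 15\right) 3 \left(-2 + \frac{\sqrt{9 + 36}}{5}\right) = 28 \cdot 3 \left(-2 + \frac{\sqrt{45}}{5}\right) = 84 \left(-2 + \frac{3 \sqrt{5}}{5}\right) = -168 + \frac{252 \sqrt{5}}{5}$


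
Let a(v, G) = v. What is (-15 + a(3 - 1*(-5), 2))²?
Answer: 49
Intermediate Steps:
(-15 + a(3 - 1*(-5), 2))² = (-15 + (3 - 1*(-5)))² = (-15 + (3 + 5))² = (-15 + 8)² = (-7)² = 49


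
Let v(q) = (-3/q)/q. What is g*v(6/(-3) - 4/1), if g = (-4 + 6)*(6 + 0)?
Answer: -1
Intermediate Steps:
v(q) = -3/q**2
g = 12 (g = 2*6 = 12)
g*v(6/(-3) - 4/1) = 12*(-3/(6/(-3) - 4/1)**2) = 12*(-3/(6*(-1/3) - 4*1)**2) = 12*(-3/(-2 - 4)**2) = 12*(-3/(-6)**2) = 12*(-3*1/36) = 12*(-1/12) = -1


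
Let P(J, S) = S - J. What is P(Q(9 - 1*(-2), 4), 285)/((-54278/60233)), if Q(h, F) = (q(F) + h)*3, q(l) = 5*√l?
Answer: -6685863/27139 ≈ -246.36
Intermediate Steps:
Q(h, F) = 3*h + 15*√F (Q(h, F) = (5*√F + h)*3 = (h + 5*√F)*3 = 3*h + 15*√F)
P(Q(9 - 1*(-2), 4), 285)/((-54278/60233)) = (285 - (3*(9 - 1*(-2)) + 15*√4))/((-54278/60233)) = (285 - (3*(9 + 2) + 15*2))/((-54278*1/60233)) = (285 - (3*11 + 30))/(-54278/60233) = (285 - (33 + 30))*(-60233/54278) = (285 - 1*63)*(-60233/54278) = (285 - 63)*(-60233/54278) = 222*(-60233/54278) = -6685863/27139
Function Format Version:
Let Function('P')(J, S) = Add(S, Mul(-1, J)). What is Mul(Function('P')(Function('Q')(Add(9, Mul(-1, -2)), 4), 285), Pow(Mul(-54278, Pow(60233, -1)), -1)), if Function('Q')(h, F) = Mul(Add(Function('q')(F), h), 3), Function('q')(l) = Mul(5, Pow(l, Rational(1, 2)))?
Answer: Rational(-6685863, 27139) ≈ -246.36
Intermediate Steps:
Function('Q')(h, F) = Add(Mul(3, h), Mul(15, Pow(F, Rational(1, 2)))) (Function('Q')(h, F) = Mul(Add(Mul(5, Pow(F, Rational(1, 2))), h), 3) = Mul(Add(h, Mul(5, Pow(F, Rational(1, 2)))), 3) = Add(Mul(3, h), Mul(15, Pow(F, Rational(1, 2)))))
Mul(Function('P')(Function('Q')(Add(9, Mul(-1, -2)), 4), 285), Pow(Mul(-54278, Pow(60233, -1)), -1)) = Mul(Add(285, Mul(-1, Add(Mul(3, Add(9, Mul(-1, -2))), Mul(15, Pow(4, Rational(1, 2)))))), Pow(Mul(-54278, Pow(60233, -1)), -1)) = Mul(Add(285, Mul(-1, Add(Mul(3, Add(9, 2)), Mul(15, 2)))), Pow(Mul(-54278, Rational(1, 60233)), -1)) = Mul(Add(285, Mul(-1, Add(Mul(3, 11), 30))), Pow(Rational(-54278, 60233), -1)) = Mul(Add(285, Mul(-1, Add(33, 30))), Rational(-60233, 54278)) = Mul(Add(285, Mul(-1, 63)), Rational(-60233, 54278)) = Mul(Add(285, -63), Rational(-60233, 54278)) = Mul(222, Rational(-60233, 54278)) = Rational(-6685863, 27139)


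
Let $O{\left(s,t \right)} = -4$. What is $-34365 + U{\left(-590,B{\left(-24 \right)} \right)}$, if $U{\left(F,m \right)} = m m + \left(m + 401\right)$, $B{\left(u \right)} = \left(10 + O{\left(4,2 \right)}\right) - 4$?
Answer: $-33958$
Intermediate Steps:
$B{\left(u \right)} = 2$ ($B{\left(u \right)} = \left(10 - 4\right) - 4 = 6 - 4 = 2$)
$U{\left(F,m \right)} = 401 + m + m^{2}$ ($U{\left(F,m \right)} = m^{2} + \left(401 + m\right) = 401 + m + m^{2}$)
$-34365 + U{\left(-590,B{\left(-24 \right)} \right)} = -34365 + \left(401 + 2 + 2^{2}\right) = -34365 + \left(401 + 2 + 4\right) = -34365 + 407 = -33958$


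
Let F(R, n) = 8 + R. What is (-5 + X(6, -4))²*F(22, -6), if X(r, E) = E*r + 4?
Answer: 18750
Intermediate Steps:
X(r, E) = 4 + E*r
(-5 + X(6, -4))²*F(22, -6) = (-5 + (4 - 4*6))²*(8 + 22) = (-5 + (4 - 24))²*30 = (-5 - 20)²*30 = (-25)²*30 = 625*30 = 18750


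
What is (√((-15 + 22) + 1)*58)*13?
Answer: 1508*√2 ≈ 2132.6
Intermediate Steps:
(√((-15 + 22) + 1)*58)*13 = (√(7 + 1)*58)*13 = (√8*58)*13 = ((2*√2)*58)*13 = (116*√2)*13 = 1508*√2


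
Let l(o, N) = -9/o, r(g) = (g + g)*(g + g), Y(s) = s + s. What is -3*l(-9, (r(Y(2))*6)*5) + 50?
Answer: 47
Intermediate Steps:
Y(s) = 2*s
r(g) = 4*g² (r(g) = (2*g)*(2*g) = 4*g²)
-3*l(-9, (r(Y(2))*6)*5) + 50 = -(-27)/(-9) + 50 = -(-27)*(-1)/9 + 50 = -3*1 + 50 = -3 + 50 = 47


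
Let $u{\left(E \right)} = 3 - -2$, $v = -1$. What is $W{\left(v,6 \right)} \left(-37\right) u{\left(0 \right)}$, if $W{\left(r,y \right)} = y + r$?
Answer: $-925$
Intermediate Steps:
$W{\left(r,y \right)} = r + y$
$u{\left(E \right)} = 5$ ($u{\left(E \right)} = 3 + 2 = 5$)
$W{\left(v,6 \right)} \left(-37\right) u{\left(0 \right)} = \left(-1 + 6\right) \left(-37\right) 5 = 5 \left(-37\right) 5 = \left(-185\right) 5 = -925$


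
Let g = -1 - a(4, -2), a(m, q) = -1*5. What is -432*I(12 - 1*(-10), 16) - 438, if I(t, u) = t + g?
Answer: -11670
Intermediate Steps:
a(m, q) = -5
g = 4 (g = -1 - 1*(-5) = -1 + 5 = 4)
I(t, u) = 4 + t (I(t, u) = t + 4 = 4 + t)
-432*I(12 - 1*(-10), 16) - 438 = -432*(4 + (12 - 1*(-10))) - 438 = -432*(4 + (12 + 10)) - 438 = -432*(4 + 22) - 438 = -432*26 - 438 = -11232 - 438 = -11670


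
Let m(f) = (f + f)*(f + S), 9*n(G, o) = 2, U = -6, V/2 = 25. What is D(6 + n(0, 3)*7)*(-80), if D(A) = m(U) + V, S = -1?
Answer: -10720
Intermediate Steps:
V = 50 (V = 2*25 = 50)
n(G, o) = 2/9 (n(G, o) = (⅑)*2 = 2/9)
m(f) = 2*f*(-1 + f) (m(f) = (f + f)*(f - 1) = (2*f)*(-1 + f) = 2*f*(-1 + f))
D(A) = 134 (D(A) = 2*(-6)*(-1 - 6) + 50 = 2*(-6)*(-7) + 50 = 84 + 50 = 134)
D(6 + n(0, 3)*7)*(-80) = 134*(-80) = -10720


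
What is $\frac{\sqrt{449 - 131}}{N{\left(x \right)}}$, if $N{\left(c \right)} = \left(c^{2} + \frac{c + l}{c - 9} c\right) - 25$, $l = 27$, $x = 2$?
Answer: $- \frac{7 \sqrt{318}}{205} \approx -0.60892$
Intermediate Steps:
$N{\left(c \right)} = -25 + c^{2} + \frac{c \left(27 + c\right)}{-9 + c}$ ($N{\left(c \right)} = \left(c^{2} + \frac{c + 27}{c - 9} c\right) - 25 = \left(c^{2} + \frac{27 + c}{-9 + c} c\right) - 25 = \left(c^{2} + \frac{c \left(27 + c\right)}{-9 + c}\right) - 25 = -25 + c^{2} + \frac{c \left(27 + c\right)}{-9 + c}$)
$\frac{\sqrt{449 - 131}}{N{\left(x \right)}} = \frac{\sqrt{449 - 131}}{\frac{1}{-9 + 2} \left(225 + 2^{3} - 8 \cdot 2^{2} + 2 \cdot 2\right)} = \frac{\sqrt{318}}{\frac{1}{-7} \left(225 + 8 - 32 + 4\right)} = \frac{\sqrt{318}}{\left(- \frac{1}{7}\right) \left(225 + 8 - 32 + 4\right)} = \frac{\sqrt{318}}{\left(- \frac{1}{7}\right) 205} = \frac{\sqrt{318}}{- \frac{205}{7}} = \sqrt{318} \left(- \frac{7}{205}\right) = - \frac{7 \sqrt{318}}{205}$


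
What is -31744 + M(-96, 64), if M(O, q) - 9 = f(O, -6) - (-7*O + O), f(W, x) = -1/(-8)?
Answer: -258487/8 ≈ -32311.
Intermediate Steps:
f(W, x) = ⅛ (f(W, x) = -1*(-⅛) = ⅛)
M(O, q) = 73/8 + 6*O (M(O, q) = 9 + (⅛ - (-7*O + O)) = 9 + (⅛ - (-6)*O) = 9 + (⅛ + 6*O) = 73/8 + 6*O)
-31744 + M(-96, 64) = -31744 + (73/8 + 6*(-96)) = -31744 + (73/8 - 576) = -31744 - 4535/8 = -258487/8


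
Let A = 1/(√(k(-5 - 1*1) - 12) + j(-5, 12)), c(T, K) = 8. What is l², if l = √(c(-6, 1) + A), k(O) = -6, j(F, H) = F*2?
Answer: 467/59 - 3*I*√2/118 ≈ 7.9153 - 0.035955*I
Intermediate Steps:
j(F, H) = 2*F
A = 1/(-10 + 3*I*√2) (A = 1/(√(-6 - 12) + 2*(-5)) = 1/(√(-18) - 10) = 1/(3*I*√2 - 10) = 1/(-10 + 3*I*√2) ≈ -0.084746 - 0.035955*I)
l = √(467/59 - 3*I*√2/118) (l = √(8 + (-5/59 - 3*I*√2/118)) = √(467/59 - 3*I*√2/118) ≈ 2.8134 - 0.00639*I)
l² = (√((79 - 24*I*√2)/(10 - 3*I*√2)))² = (79 - 24*I*√2)/(10 - 3*I*√2)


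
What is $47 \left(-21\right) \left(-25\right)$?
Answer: $24675$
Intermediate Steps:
$47 \left(-21\right) \left(-25\right) = \left(-987\right) \left(-25\right) = 24675$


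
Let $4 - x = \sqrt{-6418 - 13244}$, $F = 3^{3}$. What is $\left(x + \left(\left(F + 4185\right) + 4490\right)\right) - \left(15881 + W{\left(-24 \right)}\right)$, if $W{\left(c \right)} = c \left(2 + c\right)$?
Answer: $-7703 - i \sqrt{19662} \approx -7703.0 - 140.22 i$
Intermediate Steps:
$F = 27$
$x = 4 - i \sqrt{19662}$ ($x = 4 - \sqrt{-6418 - 13244} = 4 - \sqrt{-19662} = 4 - i \sqrt{19662} \approx 4.0 - 140.22 i$)
$\left(x + \left(\left(F + 4185\right) + 4490\right)\right) - \left(15881 + W{\left(-24 \right)}\right) = \left(\left(4 - i \sqrt{19662}\right) + \left(\left(27 + 4185\right) + 4490\right)\right) - \left(15881 - 24 \left(2 - 24\right)\right) = \left(\left(4 - i \sqrt{19662}\right) + \left(4212 + 4490\right)\right) - \left(15881 - -528\right) = \left(\left(4 - i \sqrt{19662}\right) + 8702\right) - 16409 = \left(8706 - i \sqrt{19662}\right) - 16409 = -7703 - i \sqrt{19662}$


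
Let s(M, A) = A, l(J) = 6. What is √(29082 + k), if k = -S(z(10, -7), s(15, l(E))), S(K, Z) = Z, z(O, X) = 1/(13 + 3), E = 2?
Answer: 2*√7269 ≈ 170.52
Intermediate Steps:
z(O, X) = 1/16
k = -6 (k = -1*6 = -6)
√(29082 + k) = √(29082 - 6) = √29076 = 2*√7269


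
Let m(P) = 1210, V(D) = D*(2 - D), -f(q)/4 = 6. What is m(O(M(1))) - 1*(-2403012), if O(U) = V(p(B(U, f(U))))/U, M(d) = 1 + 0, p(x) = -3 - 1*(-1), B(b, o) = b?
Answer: 2404222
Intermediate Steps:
f(q) = -24 (f(q) = -4*6 = -24)
p(x) = -2 (p(x) = -3 + 1 = -2)
M(d) = 1
O(U) = -8/U (O(U) = (-2*(2 - 1*(-2)))/U = (-2*(2 + 2))/U = (-2*4)/U = -8/U)
m(O(M(1))) - 1*(-2403012) = 1210 - 1*(-2403012) = 1210 + 2403012 = 2404222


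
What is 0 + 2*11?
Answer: 22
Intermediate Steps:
0 + 2*11 = 0 + 22 = 22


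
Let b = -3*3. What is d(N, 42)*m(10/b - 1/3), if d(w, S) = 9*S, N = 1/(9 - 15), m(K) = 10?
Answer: 3780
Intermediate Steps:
b = -9
N = -⅙ (N = 1/(-6) = -⅙ ≈ -0.16667)
d(N, 42)*m(10/b - 1/3) = (9*42)*10 = 378*10 = 3780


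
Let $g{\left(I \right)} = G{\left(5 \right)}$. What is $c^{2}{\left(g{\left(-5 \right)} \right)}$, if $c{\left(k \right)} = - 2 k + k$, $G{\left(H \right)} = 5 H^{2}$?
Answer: $15625$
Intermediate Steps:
$g{\left(I \right)} = 125$ ($g{\left(I \right)} = 5 \cdot 5^{2} = 5 \cdot 25 = 125$)
$c{\left(k \right)} = - k$
$c^{2}{\left(g{\left(-5 \right)} \right)} = \left(\left(-1\right) 125\right)^{2} = \left(-125\right)^{2} = 15625$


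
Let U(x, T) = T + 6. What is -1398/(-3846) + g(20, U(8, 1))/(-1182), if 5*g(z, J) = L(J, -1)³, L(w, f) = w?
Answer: 1157167/3788310 ≈ 0.30546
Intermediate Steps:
U(x, T) = 6 + T
g(z, J) = J³/5
-1398/(-3846) + g(20, U(8, 1))/(-1182) = -1398/(-3846) + ((6 + 1)³/5)/(-1182) = -1398*(-1/3846) + ((⅕)*7³)*(-1/1182) = 233/641 + ((⅕)*343)*(-1/1182) = 233/641 + (343/5)*(-1/1182) = 233/641 - 343/5910 = 1157167/3788310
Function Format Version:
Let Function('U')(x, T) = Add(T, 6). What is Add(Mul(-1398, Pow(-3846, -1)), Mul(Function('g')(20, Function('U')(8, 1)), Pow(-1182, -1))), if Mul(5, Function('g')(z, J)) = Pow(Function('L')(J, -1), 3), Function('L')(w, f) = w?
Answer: Rational(1157167, 3788310) ≈ 0.30546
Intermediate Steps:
Function('U')(x, T) = Add(6, T)
Function('g')(z, J) = Mul(Rational(1, 5), Pow(J, 3))
Add(Mul(-1398, Pow(-3846, -1)), Mul(Function('g')(20, Function('U')(8, 1)), Pow(-1182, -1))) = Add(Mul(-1398, Pow(-3846, -1)), Mul(Mul(Rational(1, 5), Pow(Add(6, 1), 3)), Pow(-1182, -1))) = Add(Mul(-1398, Rational(-1, 3846)), Mul(Mul(Rational(1, 5), Pow(7, 3)), Rational(-1, 1182))) = Add(Rational(233, 641), Mul(Mul(Rational(1, 5), 343), Rational(-1, 1182))) = Add(Rational(233, 641), Mul(Rational(343, 5), Rational(-1, 1182))) = Add(Rational(233, 641), Rational(-343, 5910)) = Rational(1157167, 3788310)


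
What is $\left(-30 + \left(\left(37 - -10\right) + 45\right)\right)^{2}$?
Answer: $3844$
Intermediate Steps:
$\left(-30 + \left(\left(37 - -10\right) + 45\right)\right)^{2} = \left(-30 + \left(\left(37 + 10\right) + 45\right)\right)^{2} = \left(-30 + \left(47 + 45\right)\right)^{2} = \left(-30 + 92\right)^{2} = 62^{2} = 3844$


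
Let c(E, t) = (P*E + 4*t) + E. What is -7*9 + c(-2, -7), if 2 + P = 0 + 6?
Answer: -101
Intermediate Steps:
P = 4 (P = -2 + (0 + 6) = -2 + 6 = 4)
c(E, t) = 4*t + 5*E (c(E, t) = (4*E + 4*t) + E = 4*t + 5*E)
-7*9 + c(-2, -7) = -7*9 + (4*(-7) + 5*(-2)) = -63 + (-28 - 10) = -63 - 38 = -101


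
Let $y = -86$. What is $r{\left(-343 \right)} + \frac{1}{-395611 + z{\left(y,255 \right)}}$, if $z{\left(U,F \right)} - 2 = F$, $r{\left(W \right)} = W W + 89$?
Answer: $\frac{46548189251}{395354} \approx 1.1774 \cdot 10^{5}$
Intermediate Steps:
$r{\left(W \right)} = 89 + W^{2}$ ($r{\left(W \right)} = W^{2} + 89 = 89 + W^{2}$)
$z{\left(U,F \right)} = 2 + F$
$r{\left(-343 \right)} + \frac{1}{-395611 + z{\left(y,255 \right)}} = \left(89 + \left(-343\right)^{2}\right) + \frac{1}{-395611 + \left(2 + 255\right)} = \left(89 + 117649\right) + \frac{1}{-395611 + 257} = 117738 + \frac{1}{-395354} = 117738 - \frac{1}{395354} = \frac{46548189251}{395354}$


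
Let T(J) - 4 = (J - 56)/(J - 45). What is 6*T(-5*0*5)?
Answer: 472/15 ≈ 31.467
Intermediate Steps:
T(J) = 4 + (-56 + J)/(-45 + J) (T(J) = 4 + (J - 56)/(J - 45) = 4 + (-56 + J)/(-45 + J))
6*T(-5*0*5) = 6*((-236 + 5*(-5*0*5))/(-45 - 5*0*5)) = 6*((-236 + 5*(0*5))/(-45 + 0*5)) = 6*((-236 + 5*0)/(-45 + 0)) = 6*((-236 + 0)/(-45)) = 6*(-1/45*(-236)) = 6*(236/45) = 472/15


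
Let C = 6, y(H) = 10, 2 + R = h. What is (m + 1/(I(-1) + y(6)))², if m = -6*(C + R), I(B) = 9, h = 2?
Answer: 466489/361 ≈ 1292.2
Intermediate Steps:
R = 0 (R = -2 + 2 = 0)
m = -36 (m = -6*(6 + 0) = -6*6 = -36)
(m + 1/(I(-1) + y(6)))² = (-36 + 1/(9 + 10))² = (-36 + 1/19)² = (-683/19)² = 466489/361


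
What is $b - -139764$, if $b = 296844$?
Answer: $436608$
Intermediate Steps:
$b - -139764 = 296844 - -139764 = 296844 + 139764 = 436608$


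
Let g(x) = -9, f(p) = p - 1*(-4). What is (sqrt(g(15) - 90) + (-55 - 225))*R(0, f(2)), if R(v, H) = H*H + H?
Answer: -11760 + 126*I*sqrt(11) ≈ -11760.0 + 417.89*I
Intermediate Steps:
f(p) = 4 + p (f(p) = p + 4 = 4 + p)
R(v, H) = H + H**2 (R(v, H) = H**2 + H = H + H**2)
(sqrt(g(15) - 90) + (-55 - 225))*R(0, f(2)) = (sqrt(-9 - 90) + (-55 - 225))*((4 + 2)*(1 + (4 + 2))) = (sqrt(-99) - 280)*(6*(1 + 6)) = (3*I*sqrt(11) - 280)*(6*7) = (-280 + 3*I*sqrt(11))*42 = -11760 + 126*I*sqrt(11)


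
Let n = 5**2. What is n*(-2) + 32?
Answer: -18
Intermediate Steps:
n = 25
n*(-2) + 32 = 25*(-2) + 32 = -50 + 32 = -18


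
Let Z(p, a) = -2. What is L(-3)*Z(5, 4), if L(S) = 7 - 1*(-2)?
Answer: -18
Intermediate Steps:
L(S) = 9 (L(S) = 7 + 2 = 9)
L(-3)*Z(5, 4) = 9*(-2) = -18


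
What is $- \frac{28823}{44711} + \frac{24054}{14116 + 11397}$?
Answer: $\frac{340117195}{1140711743} \approx 0.29816$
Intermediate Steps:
$- \frac{28823}{44711} + \frac{24054}{14116 + 11397} = \left(-28823\right) \frac{1}{44711} + \frac{24054}{25513} = - \frac{28823}{44711} + 24054 \cdot \frac{1}{25513} = - \frac{28823}{44711} + \frac{24054}{25513} = \frac{340117195}{1140711743}$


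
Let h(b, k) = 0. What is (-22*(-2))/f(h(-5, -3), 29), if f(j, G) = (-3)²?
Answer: 44/9 ≈ 4.8889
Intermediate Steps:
f(j, G) = 9
(-22*(-2))/f(h(-5, -3), 29) = -22*(-2)/9 = 44*(⅑) = 44/9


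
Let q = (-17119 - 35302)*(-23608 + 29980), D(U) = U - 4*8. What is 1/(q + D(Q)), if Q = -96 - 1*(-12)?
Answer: -1/334026728 ≈ -2.9938e-9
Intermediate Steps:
Q = -84 (Q = -96 + 12 = -84)
D(U) = -32 + U (D(U) = U - 32 = -32 + U)
q = -334026612 (q = -52421*6372 = -334026612)
1/(q + D(Q)) = 1/(-334026612 + (-32 - 84)) = 1/(-334026612 - 116) = 1/(-334026728) = -1/334026728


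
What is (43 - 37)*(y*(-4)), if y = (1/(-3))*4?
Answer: 32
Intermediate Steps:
y = -4/3 (y = (1*(-1/3))*4 = -1/3*4 = -4/3 ≈ -1.3333)
(43 - 37)*(y*(-4)) = (43 - 37)*(-4/3*(-4)) = 6*(16/3) = 32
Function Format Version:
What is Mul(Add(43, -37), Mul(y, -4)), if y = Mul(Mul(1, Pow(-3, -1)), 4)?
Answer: 32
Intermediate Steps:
y = Rational(-4, 3) (y = Mul(Mul(1, Rational(-1, 3)), 4) = Mul(Rational(-1, 3), 4) = Rational(-4, 3) ≈ -1.3333)
Mul(Add(43, -37), Mul(y, -4)) = Mul(Add(43, -37), Mul(Rational(-4, 3), -4)) = Mul(6, Rational(16, 3)) = 32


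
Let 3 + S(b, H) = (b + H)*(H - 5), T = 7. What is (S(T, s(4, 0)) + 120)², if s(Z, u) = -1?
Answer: 6561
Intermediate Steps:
S(b, H) = -3 + (-5 + H)*(H + b) (S(b, H) = -3 + (b + H)*(H - 5) = -3 + (H + b)*(-5 + H) = -3 + (-5 + H)*(H + b))
(S(T, s(4, 0)) + 120)² = ((-3 + (-1)² - 5*(-1) - 5*7 - 1*7) + 120)² = ((-3 + 1 + 5 - 35 - 7) + 120)² = (-39 + 120)² = 81² = 6561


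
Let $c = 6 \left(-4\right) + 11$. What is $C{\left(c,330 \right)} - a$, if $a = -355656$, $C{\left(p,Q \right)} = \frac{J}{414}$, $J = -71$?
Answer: $\frac{147241513}{414} \approx 3.5566 \cdot 10^{5}$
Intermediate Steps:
$c = -13$ ($c = -24 + 11 = -13$)
$C{\left(p,Q \right)} = - \frac{71}{414}$
$C{\left(c,330 \right)} - a = - \frac{71}{414} - -355656 = - \frac{71}{414} + 355656 = \frac{147241513}{414}$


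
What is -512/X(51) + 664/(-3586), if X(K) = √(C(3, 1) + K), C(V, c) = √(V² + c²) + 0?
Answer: -332/1793 - 512/√(51 + √10) ≈ -69.755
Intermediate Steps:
C(V, c) = √(V² + c²)
X(K) = √(K + √10) (X(K) = √(√(3² + 1²) + K) = √(√(9 + 1) + K) = √(√10 + K) = √(K + √10))
-512/X(51) + 664/(-3586) = -512/√(51 + √10) + 664/(-3586) = -512/√(51 + √10) + 664*(-1/3586) = -512/√(51 + √10) - 332/1793 = -332/1793 - 512/√(51 + √10)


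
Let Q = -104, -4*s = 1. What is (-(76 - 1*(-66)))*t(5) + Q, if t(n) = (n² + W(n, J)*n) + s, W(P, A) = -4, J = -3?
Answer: -1557/2 ≈ -778.50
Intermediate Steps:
s = -¼ (s = -¼*1 = -¼ ≈ -0.25000)
t(n) = -¼ + n² - 4*n (t(n) = (n² - 4*n) - ¼ = -¼ + n² - 4*n)
(-(76 - 1*(-66)))*t(5) + Q = (-(76 - 1*(-66)))*(-¼ + 5² - 4*5) - 104 = (-(76 + 66))*(-¼ + 25 - 20) - 104 = -1*142*(19/4) - 104 = -142*19/4 - 104 = -1349/2 - 104 = -1557/2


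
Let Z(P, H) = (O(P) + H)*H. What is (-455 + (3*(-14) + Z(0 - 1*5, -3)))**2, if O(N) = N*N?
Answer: 316969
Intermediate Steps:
O(N) = N**2
Z(P, H) = H*(H + P**2) (Z(P, H) = (P**2 + H)*H = (H + P**2)*H = H*(H + P**2))
(-455 + (3*(-14) + Z(0 - 1*5, -3)))**2 = (-455 + (3*(-14) - 3*(-3 + (0 - 1*5)**2)))**2 = (-455 + (-42 - 3*(-3 + (0 - 5)**2)))**2 = (-455 + (-42 - 3*(-3 + (-5)**2)))**2 = (-455 + (-42 - 3*(-3 + 25)))**2 = (-455 + (-42 - 3*22))**2 = (-455 + (-42 - 66))**2 = (-455 - 108)**2 = (-563)**2 = 316969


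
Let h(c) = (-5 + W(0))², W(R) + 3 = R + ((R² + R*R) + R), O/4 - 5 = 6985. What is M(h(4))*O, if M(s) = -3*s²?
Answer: -343572480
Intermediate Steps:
O = 27960 (O = 20 + 4*6985 = 20 + 27940 = 27960)
W(R) = -3 + 2*R + 2*R² (W(R) = -3 + (R + ((R² + R*R) + R)) = -3 + (R + ((R² + R²) + R)) = -3 + (R + (2*R² + R)) = -3 + (R + (R + 2*R²)) = -3 + (2*R + 2*R²) = -3 + 2*R + 2*R²)
h(c) = 64 (h(c) = (-5 + (-3 + 2*0 + 2*0²))² = (-5 + (-3 + 0 + 2*0))² = (-5 + (-3 + 0 + 0))² = (-5 - 3)² = (-8)² = 64)
M(h(4))*O = -3*64²*27960 = -3*4096*27960 = -12288*27960 = -343572480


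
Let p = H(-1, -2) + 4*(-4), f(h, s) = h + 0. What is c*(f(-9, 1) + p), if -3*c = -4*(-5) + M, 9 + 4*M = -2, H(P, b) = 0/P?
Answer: 575/4 ≈ 143.75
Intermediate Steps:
H(P, b) = 0
f(h, s) = h
M = -11/4 (M = -9/4 + (1/4)*(-2) = -9/4 - 1/2 = -11/4 ≈ -2.7500)
p = -16 (p = 0 + 4*(-4) = 0 - 16 = -16)
c = -23/4 (c = -(-4*(-5) - 11/4)/3 = -(20 - 11/4)/3 = -1/3*69/4 = -23/4 ≈ -5.7500)
c*(f(-9, 1) + p) = -23*(-9 - 16)/4 = -23/4*(-25) = 575/4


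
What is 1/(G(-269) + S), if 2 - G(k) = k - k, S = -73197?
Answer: -1/73195 ≈ -1.3662e-5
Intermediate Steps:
G(k) = 2 (G(k) = 2 - (k - k) = 2 - 1*0 = 2 + 0 = 2)
1/(G(-269) + S) = 1/(2 - 73197) = 1/(-73195) = -1/73195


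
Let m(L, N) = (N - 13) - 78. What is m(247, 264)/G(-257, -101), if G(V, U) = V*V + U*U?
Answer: 173/76250 ≈ 0.0022689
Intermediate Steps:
m(L, N) = -91 + N (m(L, N) = (-13 + N) - 78 = -91 + N)
G(V, U) = U² + V² (G(V, U) = V² + U² = U² + V²)
m(247, 264)/G(-257, -101) = (-91 + 264)/((-101)² + (-257)²) = 173/(10201 + 66049) = 173/76250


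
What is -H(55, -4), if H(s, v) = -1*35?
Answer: 35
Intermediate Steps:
H(s, v) = -35
-H(55, -4) = -1*(-35) = 35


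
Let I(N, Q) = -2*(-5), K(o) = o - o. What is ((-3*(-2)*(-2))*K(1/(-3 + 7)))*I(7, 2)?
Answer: 0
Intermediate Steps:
K(o) = 0
I(N, Q) = 10
((-3*(-2)*(-2))*K(1/(-3 + 7)))*I(7, 2) = ((-3*(-2)*(-2))*0)*10 = ((6*(-2))*0)*10 = -12*0*10 = 0*10 = 0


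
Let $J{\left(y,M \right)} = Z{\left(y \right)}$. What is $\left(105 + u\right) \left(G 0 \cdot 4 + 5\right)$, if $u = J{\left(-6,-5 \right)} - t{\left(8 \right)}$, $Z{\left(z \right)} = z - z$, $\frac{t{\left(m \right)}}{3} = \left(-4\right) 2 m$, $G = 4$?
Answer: $1485$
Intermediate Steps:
$t{\left(m \right)} = - 24 m$ ($t{\left(m \right)} = 3 \left(-4\right) 2 m = 3 \left(- 8 m\right) = - 24 m$)
$Z{\left(z \right)} = 0$
$J{\left(y,M \right)} = 0$
$u = 192$ ($u = 0 - \left(-24\right) 8 = 0 - -192 = 0 + 192 = 192$)
$\left(105 + u\right) \left(G 0 \cdot 4 + 5\right) = \left(105 + 192\right) \left(4 \cdot 0 \cdot 4 + 5\right) = 297 \left(0 \cdot 4 + 5\right) = 297 \left(0 + 5\right) = 297 \cdot 5 = 1485$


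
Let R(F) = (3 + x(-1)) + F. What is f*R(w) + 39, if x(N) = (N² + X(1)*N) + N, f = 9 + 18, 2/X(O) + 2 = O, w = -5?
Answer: 39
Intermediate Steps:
X(O) = 2/(-2 + O)
f = 27
x(N) = N² - N (x(N) = (N² + (2/(-2 + 1))*N) + N = (N² + (2/(-1))*N) + N = (N² + (2*(-1))*N) + N = (N² - 2*N) + N = N² - N)
R(F) = 5 + F (R(F) = (3 - (-1 - 1)) + F = (3 - 1*(-2)) + F = (3 + 2) + F = 5 + F)
f*R(w) + 39 = 27*(5 - 5) + 39 = 27*0 + 39 = 0 + 39 = 39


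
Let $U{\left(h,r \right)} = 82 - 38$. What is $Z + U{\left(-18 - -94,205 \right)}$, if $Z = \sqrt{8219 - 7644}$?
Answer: $44 + 5 \sqrt{23} \approx 67.979$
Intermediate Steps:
$U{\left(h,r \right)} = 44$ ($U{\left(h,r \right)} = 82 - 38 = 44$)
$Z = 5 \sqrt{23}$ ($Z = \sqrt{8219 - 7644} = \sqrt{575} = 5 \sqrt{23} \approx 23.979$)
$Z + U{\left(-18 - -94,205 \right)} = 5 \sqrt{23} + 44 = 44 + 5 \sqrt{23}$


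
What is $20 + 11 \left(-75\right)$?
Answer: $-805$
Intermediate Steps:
$20 + 11 \left(-75\right) = 20 - 825 = -805$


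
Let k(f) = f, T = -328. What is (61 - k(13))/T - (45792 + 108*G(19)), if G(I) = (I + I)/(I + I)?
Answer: -1881906/41 ≈ -45900.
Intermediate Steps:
G(I) = 1 (G(I) = (2*I)/((2*I)) = (2*I)*(1/(2*I)) = 1)
(61 - k(13))/T - (45792 + 108*G(19)) = (61 - 1*13)/(-328) - 108/(1/(424 + 1)) = (61 - 13)*(-1/328) - 108/(1/425) = 48*(-1/328) - 108/1/425 = -6/41 - 108*425 = -6/41 - 45900 = -1881906/41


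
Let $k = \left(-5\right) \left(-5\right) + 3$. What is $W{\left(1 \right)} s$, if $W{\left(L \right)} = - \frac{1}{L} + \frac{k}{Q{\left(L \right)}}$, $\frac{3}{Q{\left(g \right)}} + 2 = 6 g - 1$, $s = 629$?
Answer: $16983$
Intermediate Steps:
$k = 28$ ($k = 25 + 3 = 28$)
$Q{\left(g \right)} = \frac{3}{-3 + 6 g}$ ($Q{\left(g \right)} = \frac{3}{-2 + \left(6 g - 1\right)} = \frac{3}{-2 + \left(-1 + 6 g\right)} = \frac{3}{-3 + 6 g}$)
$W{\left(L \right)} = -28 - \frac{1}{L} + 56 L$ ($W{\left(L \right)} = - \frac{1}{L} + \frac{28}{\frac{1}{-1 + 2 L}} = - \frac{1}{L} + 28 \left(-1 + 2 L\right) = - \frac{1}{L} + \left(-28 + 56 L\right) = -28 - \frac{1}{L} + 56 L$)
$W{\left(1 \right)} s = \left(-28 - 1^{-1} + 56 \cdot 1\right) 629 = \left(-28 - 1 + 56\right) 629 = 27 \cdot 629 = 16983$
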